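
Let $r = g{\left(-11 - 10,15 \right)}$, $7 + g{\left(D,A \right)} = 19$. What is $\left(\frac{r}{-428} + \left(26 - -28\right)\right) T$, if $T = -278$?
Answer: $- \frac{1605450}{107} \approx -15004.0$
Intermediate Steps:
$g{\left(D,A \right)} = 12$ ($g{\left(D,A \right)} = -7 + 19 = 12$)
$r = 12$
$\left(\frac{r}{-428} + \left(26 - -28\right)\right) T = \left(\frac{12}{-428} + \left(26 - -28\right)\right) \left(-278\right) = \left(12 \left(- \frac{1}{428}\right) + \left(26 + 28\right)\right) \left(-278\right) = \left(- \frac{3}{107} + 54\right) \left(-278\right) = \frac{5775}{107} \left(-278\right) = - \frac{1605450}{107}$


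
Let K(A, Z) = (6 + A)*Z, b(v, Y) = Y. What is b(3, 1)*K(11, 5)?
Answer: 85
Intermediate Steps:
K(A, Z) = Z*(6 + A)
b(3, 1)*K(11, 5) = 1*(5*(6 + 11)) = 1*(5*17) = 1*85 = 85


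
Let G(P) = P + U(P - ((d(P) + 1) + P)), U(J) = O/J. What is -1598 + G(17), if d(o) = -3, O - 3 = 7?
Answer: -1576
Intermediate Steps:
O = 10 (O = 3 + 7 = 10)
U(J) = 10/J
G(P) = 5 + P (G(P) = P + 10/(P - ((-3 + 1) + P)) = P + 10/(P - (-2 + P)) = P + 10/(P + (2 - P)) = P + 10/2 = P + 10*(½) = P + 5 = 5 + P)
-1598 + G(17) = -1598 + (5 + 17) = -1598 + 22 = -1576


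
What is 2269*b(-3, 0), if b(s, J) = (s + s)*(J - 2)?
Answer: 27228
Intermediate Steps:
b(s, J) = 2*s*(-2 + J) (b(s, J) = (2*s)*(-2 + J) = 2*s*(-2 + J))
2269*b(-3, 0) = 2269*(2*(-3)*(-2 + 0)) = 2269*(2*(-3)*(-2)) = 2269*12 = 27228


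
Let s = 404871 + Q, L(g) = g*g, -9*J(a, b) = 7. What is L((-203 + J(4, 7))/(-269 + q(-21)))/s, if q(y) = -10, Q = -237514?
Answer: 3363556/1055206135197 ≈ 3.1876e-6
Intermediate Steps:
J(a, b) = -7/9 (J(a, b) = -⅑*7 = -7/9)
L(g) = g²
s = 167357 (s = 404871 - 237514 = 167357)
L((-203 + J(4, 7))/(-269 + q(-21)))/s = ((-203 - 7/9)/(-269 - 10))²/167357 = (-1834/9/(-279))²*(1/167357) = (-1834/9*(-1/279))²*(1/167357) = (1834/2511)²*(1/167357) = (3363556/6305121)*(1/167357) = 3363556/1055206135197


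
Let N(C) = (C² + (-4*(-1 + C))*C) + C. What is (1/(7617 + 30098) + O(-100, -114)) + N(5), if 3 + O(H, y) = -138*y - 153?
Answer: 585563091/37715 ≈ 15526.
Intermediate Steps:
O(H, y) = -156 - 138*y (O(H, y) = -3 + (-138*y - 153) = -3 + (-153 - 138*y) = -156 - 138*y)
N(C) = C + C² + C*(4 - 4*C) (N(C) = (C² + (4 - 4*C)*C) + C = (C² + C*(4 - 4*C)) + C = C + C² + C*(4 - 4*C))
(1/(7617 + 30098) + O(-100, -114)) + N(5) = (1/(7617 + 30098) + (-156 - 138*(-114))) + 5*(5 - 3*5) = (1/37715 + (-156 + 15732)) + 5*(5 - 15) = (1/37715 + 15576) + 5*(-10) = 587448841/37715 - 50 = 585563091/37715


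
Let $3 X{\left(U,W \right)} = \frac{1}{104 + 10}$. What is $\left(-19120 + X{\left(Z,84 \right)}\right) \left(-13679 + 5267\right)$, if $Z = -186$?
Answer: $\frac{9167732678}{57} \approx 1.6084 \cdot 10^{8}$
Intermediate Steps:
$X{\left(U,W \right)} = \frac{1}{342}$ ($X{\left(U,W \right)} = \frac{1}{3 \left(104 + 10\right)} = \frac{1}{3 \cdot 114} = \frac{1}{3} \cdot \frac{1}{114} = \frac{1}{342}$)
$\left(-19120 + X{\left(Z,84 \right)}\right) \left(-13679 + 5267\right) = \left(-19120 + \frac{1}{342}\right) \left(-13679 + 5267\right) = \left(- \frac{6539039}{342}\right) \left(-8412\right) = \frac{9167732678}{57}$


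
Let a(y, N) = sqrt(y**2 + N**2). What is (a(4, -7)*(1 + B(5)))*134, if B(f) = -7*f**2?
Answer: -23316*sqrt(65) ≈ -1.8798e+5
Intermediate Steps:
a(y, N) = sqrt(N**2 + y**2)
(a(4, -7)*(1 + B(5)))*134 = (sqrt((-7)**2 + 4**2)*(1 - 7*5**2))*134 = (sqrt(49 + 16)*(1 - 7*25))*134 = (sqrt(65)*(1 - 175))*134 = (sqrt(65)*(-174))*134 = -174*sqrt(65)*134 = -23316*sqrt(65)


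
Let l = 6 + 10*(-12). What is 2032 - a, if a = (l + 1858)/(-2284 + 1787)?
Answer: 1011648/497 ≈ 2035.5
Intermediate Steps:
l = -114 (l = 6 - 120 = -114)
a = -1744/497 (a = (-114 + 1858)/(-2284 + 1787) = 1744/(-497) = 1744*(-1/497) = -1744/497 ≈ -3.5091)
2032 - a = 2032 - 1*(-1744/497) = 2032 + 1744/497 = 1011648/497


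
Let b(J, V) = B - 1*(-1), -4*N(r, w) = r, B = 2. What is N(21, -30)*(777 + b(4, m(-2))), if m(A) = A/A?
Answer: -4095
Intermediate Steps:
m(A) = 1
N(r, w) = -r/4
b(J, V) = 3 (b(J, V) = 2 - 1*(-1) = 2 + 1 = 3)
N(21, -30)*(777 + b(4, m(-2))) = (-1/4*21)*(777 + 3) = -21/4*780 = -4095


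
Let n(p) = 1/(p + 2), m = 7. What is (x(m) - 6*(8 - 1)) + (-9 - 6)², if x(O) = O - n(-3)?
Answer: 191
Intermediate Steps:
n(p) = 1/(2 + p)
x(O) = 1 + O (x(O) = O - 1/(2 - 3) = O - 1/(-1) = O - 1*(-1) = O + 1 = 1 + O)
(x(m) - 6*(8 - 1)) + (-9 - 6)² = ((1 + 7) - 6*(8 - 1)) + (-9 - 6)² = (8 - 6*7) + (-15)² = (8 - 42) + 225 = -34 + 225 = 191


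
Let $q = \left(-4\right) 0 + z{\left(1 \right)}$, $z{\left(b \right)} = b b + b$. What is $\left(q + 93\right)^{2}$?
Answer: $9025$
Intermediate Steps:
$z{\left(b \right)} = b + b^{2}$ ($z{\left(b \right)} = b^{2} + b = b + b^{2}$)
$q = 2$ ($q = \left(-4\right) 0 + 1 \left(1 + 1\right) = 0 + 1 \cdot 2 = 0 + 2 = 2$)
$\left(q + 93\right)^{2} = \left(2 + 93\right)^{2} = 95^{2} = 9025$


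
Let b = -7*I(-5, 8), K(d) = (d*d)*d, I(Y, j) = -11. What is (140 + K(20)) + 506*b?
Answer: 47102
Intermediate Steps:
K(d) = d**3 (K(d) = d**2*d = d**3)
b = 77 (b = -7*(-11) = 77)
(140 + K(20)) + 506*b = (140 + 20**3) + 506*77 = (140 + 8000) + 38962 = 8140 + 38962 = 47102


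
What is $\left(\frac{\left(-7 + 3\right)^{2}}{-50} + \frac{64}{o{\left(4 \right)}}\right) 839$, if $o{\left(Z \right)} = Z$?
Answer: $\frac{328888}{25} \approx 13156.0$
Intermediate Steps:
$\left(\frac{\left(-7 + 3\right)^{2}}{-50} + \frac{64}{o{\left(4 \right)}}\right) 839 = \left(\frac{\left(-7 + 3\right)^{2}}{-50} + \frac{64}{4}\right) 839 = \left(\left(-4\right)^{2} \left(- \frac{1}{50}\right) + 64 \cdot \frac{1}{4}\right) 839 = \left(16 \left(- \frac{1}{50}\right) + 16\right) 839 = \left(- \frac{8}{25} + 16\right) 839 = \frac{392}{25} \cdot 839 = \frac{328888}{25}$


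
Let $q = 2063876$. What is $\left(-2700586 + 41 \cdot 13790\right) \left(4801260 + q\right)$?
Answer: $-14658410926656$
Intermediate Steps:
$\left(-2700586 + 41 \cdot 13790\right) \left(4801260 + q\right) = \left(-2700586 + 41 \cdot 13790\right) \left(4801260 + 2063876\right) = \left(-2700586 + 565390\right) 6865136 = \left(-2135196\right) 6865136 = -14658410926656$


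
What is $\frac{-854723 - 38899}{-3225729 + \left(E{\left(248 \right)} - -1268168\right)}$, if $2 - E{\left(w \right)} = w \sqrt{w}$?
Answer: $\frac{1749317788698}{3832021985489} - \frac{443236512 \sqrt{62}}{3832021985489} \approx 0.45559$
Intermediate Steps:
$E{\left(w \right)} = 2 - w^{\frac{3}{2}}$ ($E{\left(w \right)} = 2 - w \sqrt{w} = 2 - w^{\frac{3}{2}}$)
$\frac{-854723 - 38899}{-3225729 + \left(E{\left(248 \right)} - -1268168\right)} = \frac{-854723 - 38899}{-3225729 + \left(\left(2 - 248^{\frac{3}{2}}\right) - -1268168\right)} = - \frac{893622}{-3225729 + \left(\left(2 - 496 \sqrt{62}\right) + 1268168\right)} = - \frac{893622}{-3225729 + \left(1268170 - 496 \sqrt{62}\right)} = - \frac{893622}{-1957559 - 496 \sqrt{62}}$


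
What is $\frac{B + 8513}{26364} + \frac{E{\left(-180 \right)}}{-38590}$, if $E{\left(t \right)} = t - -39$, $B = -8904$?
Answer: $- \frac{5685683}{508693380} \approx -0.011177$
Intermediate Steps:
$E{\left(t \right)} = 39 + t$ ($E{\left(t \right)} = t + 39 = 39 + t$)
$\frac{B + 8513}{26364} + \frac{E{\left(-180 \right)}}{-38590} = \frac{-8904 + 8513}{26364} + \frac{39 - 180}{-38590} = \left(-391\right) \frac{1}{26364} - - \frac{141}{38590} = - \frac{391}{26364} + \frac{141}{38590} = - \frac{5685683}{508693380}$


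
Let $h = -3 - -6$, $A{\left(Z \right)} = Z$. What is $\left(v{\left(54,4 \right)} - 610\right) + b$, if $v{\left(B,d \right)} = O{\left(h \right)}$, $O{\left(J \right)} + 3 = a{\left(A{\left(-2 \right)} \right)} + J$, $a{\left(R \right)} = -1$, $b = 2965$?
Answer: $2354$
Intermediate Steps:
$h = 3$ ($h = -3 + 6 = 3$)
$O{\left(J \right)} = -4 + J$ ($O{\left(J \right)} = -3 + \left(-1 + J\right) = -4 + J$)
$v{\left(B,d \right)} = -1$ ($v{\left(B,d \right)} = -4 + 3 = -1$)
$\left(v{\left(54,4 \right)} - 610\right) + b = \left(-1 - 610\right) + 2965 = -611 + 2965 = 2354$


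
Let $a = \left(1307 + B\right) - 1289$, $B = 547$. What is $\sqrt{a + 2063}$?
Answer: $6 \sqrt{73} \approx 51.264$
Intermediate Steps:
$a = 565$ ($a = \left(1307 + 547\right) - 1289 = 1854 - 1289 = 565$)
$\sqrt{a + 2063} = \sqrt{565 + 2063} = \sqrt{2628} = 6 \sqrt{73}$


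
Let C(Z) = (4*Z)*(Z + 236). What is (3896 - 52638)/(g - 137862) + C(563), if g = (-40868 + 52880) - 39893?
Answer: 298229384306/165743 ≈ 1.7993e+6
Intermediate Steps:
g = -27881 (g = 12012 - 39893 = -27881)
C(Z) = 4*Z*(236 + Z) (C(Z) = (4*Z)*(236 + Z) = 4*Z*(236 + Z))
(3896 - 52638)/(g - 137862) + C(563) = (3896 - 52638)/(-27881 - 137862) + 4*563*(236 + 563) = -48742/(-165743) + 4*563*799 = -48742*(-1/165743) + 1799348 = 48742/165743 + 1799348 = 298229384306/165743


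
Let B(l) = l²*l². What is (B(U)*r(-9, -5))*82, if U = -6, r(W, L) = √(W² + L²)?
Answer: 106272*√106 ≈ 1.0941e+6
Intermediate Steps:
r(W, L) = √(L² + W²)
B(l) = l⁴
(B(U)*r(-9, -5))*82 = ((-6)⁴*√((-5)² + (-9)²))*82 = (1296*√(25 + 81))*82 = (1296*√106)*82 = 106272*√106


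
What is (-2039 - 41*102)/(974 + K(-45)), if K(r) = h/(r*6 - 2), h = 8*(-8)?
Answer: -105757/16562 ≈ -6.3855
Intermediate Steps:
h = -64
K(r) = -64/(-2 + 6*r) (K(r) = -64/(r*6 - 2) = -64/(6*r - 2) = -64/(-2 + 6*r))
(-2039 - 41*102)/(974 + K(-45)) = (-2039 - 41*102)/(974 - 32/(-1 + 3*(-45))) = (-2039 - 4182)/(974 - 32/(-1 - 135)) = -6221/(974 - 32/(-136)) = -6221/(974 - 32*(-1/136)) = -6221/(974 + 4/17) = -6221/16562/17 = -6221*17/16562 = -105757/16562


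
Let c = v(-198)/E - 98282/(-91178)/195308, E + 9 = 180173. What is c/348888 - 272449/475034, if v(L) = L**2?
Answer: -121402953638540609578303/211674821324902217206176 ≈ -0.57353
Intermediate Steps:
E = 180164 (E = -9 + 180173 = 180164)
c = 555855427349/2554397441356 (c = (-198)**2/180164 - 98282/(-91178)/195308 = 39204*(1/180164) - 98282*(-1/91178)*(1/195308) = 9801/45041 + (49141/45589)*(1/195308) = 9801/45041 + 313/56712716 = 555855427349/2554397441356 ≈ 0.21761)
c/348888 - 272449/475034 = (555855427349/2554397441356)/348888 - 272449/475034 = (555855427349/2554397441356)*(1/348888) - 272449*1/475034 = 555855427349/891198614519812128 - 272449/475034 = -121402953638540609578303/211674821324902217206176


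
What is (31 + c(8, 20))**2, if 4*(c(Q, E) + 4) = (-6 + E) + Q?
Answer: 4225/4 ≈ 1056.3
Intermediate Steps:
c(Q, E) = -11/2 + E/4 + Q/4 (c(Q, E) = -4 + ((-6 + E) + Q)/4 = -4 + (-6 + E + Q)/4 = -4 + (-3/2 + E/4 + Q/4) = -11/2 + E/4 + Q/4)
(31 + c(8, 20))**2 = (31 + (-11/2 + (1/4)*20 + (1/4)*8))**2 = (31 + (-11/2 + 5 + 2))**2 = (31 + 3/2)**2 = (65/2)**2 = 4225/4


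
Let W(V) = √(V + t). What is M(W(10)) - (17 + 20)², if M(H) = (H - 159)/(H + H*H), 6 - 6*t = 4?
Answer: -9703/7 + 127*√93/217 ≈ -1380.5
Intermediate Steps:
t = ⅓ (t = 1 - ⅙*4 = 1 - ⅔ = ⅓ ≈ 0.33333)
W(V) = √(⅓ + V) (W(V) = √(V + ⅓) = √(⅓ + V))
M(H) = (-159 + H)/(H + H²)
M(W(10)) - (17 + 20)² = (-159 + √(3 + 9*10)/3)/(((√(3 + 9*10)/3))*(1 + √(3 + 9*10)/3)) - (17 + 20)² = (-159 + √(3 + 90)/3)/(((√(3 + 90)/3))*(1 + √(3 + 90)/3)) - 1*37² = (-159 + √93/3)/(((√93/3))*(1 + √93/3)) - 1*1369 = (√93/31)*(-159 + √93/3)/(1 + √93/3) - 1369 = √93*(-159 + √93/3)/(31*(1 + √93/3)) - 1369 = -1369 + √93*(-159 + √93/3)/(31*(1 + √93/3))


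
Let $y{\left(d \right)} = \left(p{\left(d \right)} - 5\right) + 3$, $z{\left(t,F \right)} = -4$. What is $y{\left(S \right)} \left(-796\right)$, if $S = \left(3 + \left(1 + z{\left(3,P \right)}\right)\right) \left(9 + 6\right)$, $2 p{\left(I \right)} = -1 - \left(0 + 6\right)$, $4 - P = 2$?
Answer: $4378$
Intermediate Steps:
$P = 2$ ($P = 4 - 2 = 2$)
$p{\left(I \right)} = - \frac{7}{2}$ ($p{\left(I \right)} = \frac{-1 - \left(0 + 6\right)}{2} = \frac{-1 - 6}{2} = \frac{1}{2} \left(-7\right) = - \frac{7}{2}$)
$S = 0$ ($S = \left(3 + \left(1 - 4\right)\right) \left(9 + 6\right) = \left(3 - 3\right) 15 = 0 \cdot 15 = 0$)
$y{\left(d \right)} = - \frac{11}{2}$ ($y{\left(d \right)} = \left(- \frac{7}{2} - 5\right) + 3 = - \frac{17}{2} + 3 = - \frac{11}{2}$)
$y{\left(S \right)} \left(-796\right) = \left(- \frac{11}{2}\right) \left(-796\right) = 4378$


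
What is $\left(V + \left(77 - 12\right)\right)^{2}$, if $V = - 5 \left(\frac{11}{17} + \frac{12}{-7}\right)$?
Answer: $\frac{70056900}{14161} \approx 4947.2$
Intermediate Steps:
$V = \frac{635}{119}$ ($V = - 5 \left(11 \cdot \frac{1}{17} + 12 \left(- \frac{1}{7}\right)\right) = - 5 \left(\frac{11}{17} - \frac{12}{7}\right) = \left(-5\right) \left(- \frac{127}{119}\right) = \frac{635}{119} \approx 5.3361$)
$\left(V + \left(77 - 12\right)\right)^{2} = \left(\frac{635}{119} + \left(77 - 12\right)\right)^{2} = \left(\frac{635}{119} + 65\right)^{2} = \left(\frac{8370}{119}\right)^{2} = \frac{70056900}{14161}$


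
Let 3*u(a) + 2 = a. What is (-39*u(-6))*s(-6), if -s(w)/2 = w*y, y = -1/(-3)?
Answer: 416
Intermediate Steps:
u(a) = -⅔ + a/3
y = ⅓ (y = -1*(-⅓) = ⅓ ≈ 0.33333)
s(w) = -2*w/3
(-39*u(-6))*s(-6) = (-39*(-⅔ + (⅓)*(-6)))*(-⅔*(-6)) = -39*(-⅔ - 2)*4 = -39*(-8/3)*4 = 104*4 = 416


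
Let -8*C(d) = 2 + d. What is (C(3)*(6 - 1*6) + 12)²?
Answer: 144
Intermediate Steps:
C(d) = -¼ - d/8 (C(d) = -(2 + d)/8 = -¼ - d/8)
(C(3)*(6 - 1*6) + 12)² = ((-¼ - ⅛*3)*(6 - 1*6) + 12)² = ((-¼ - 3/8)*(6 - 6) + 12)² = (-5/8*0 + 12)² = (0 + 12)² = 12² = 144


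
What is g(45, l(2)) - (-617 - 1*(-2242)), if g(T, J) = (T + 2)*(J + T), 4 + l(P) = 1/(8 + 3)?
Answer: 3369/11 ≈ 306.27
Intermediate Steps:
l(P) = -43/11 (l(P) = -4 + 1/(8 + 3) = -4 + 1/11 = -43/11)
g(T, J) = (2 + T)*(J + T)
g(45, l(2)) - (-617 - 1*(-2242)) = (45² + 2*(-43/11) + 2*45 - 43/11*45) - (-617 - 1*(-2242)) = (2025 - 86/11 + 90 - 1935/11) - (-617 + 2242) = 21244/11 - 1*1625 = 21244/11 - 1625 = 3369/11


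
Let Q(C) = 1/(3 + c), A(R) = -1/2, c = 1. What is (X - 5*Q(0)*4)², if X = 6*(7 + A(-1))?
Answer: 1156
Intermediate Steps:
A(R) = -½ (A(R) = -1*½ = -½)
Q(C) = ¼ (Q(C) = 1/(3 + 1) = 1/4 = ¼)
X = 39 (X = 6*(7 - ½) = 6*(13/2) = 39)
(X - 5*Q(0)*4)² = (39 - 5*¼*4)² = (39 - 5/4*4)² = (39 - 5)² = 34² = 1156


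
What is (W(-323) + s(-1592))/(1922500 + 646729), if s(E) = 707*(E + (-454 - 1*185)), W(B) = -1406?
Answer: -1578723/2569229 ≈ -0.61447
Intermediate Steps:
s(E) = -451773 + 707*E (s(E) = 707*(E + (-454 - 185)) = 707*(E - 639) = 707*(-639 + E) = -451773 + 707*E)
(W(-323) + s(-1592))/(1922500 + 646729) = (-1406 + (-451773 + 707*(-1592)))/(1922500 + 646729) = (-1406 + (-451773 - 1125544))/2569229 = (-1406 - 1577317)*(1/2569229) = -1578723*1/2569229 = -1578723/2569229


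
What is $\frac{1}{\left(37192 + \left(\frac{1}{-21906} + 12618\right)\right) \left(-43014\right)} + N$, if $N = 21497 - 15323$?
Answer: $\frac{48295295779166103}{7822367311171} \approx 6174.0$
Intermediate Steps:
$N = 6174$
$\frac{1}{\left(37192 + \left(\frac{1}{-21906} + 12618\right)\right) \left(-43014\right)} + N = \frac{1}{\left(37192 + \left(\frac{1}{-21906} + 12618\right)\right) \left(-43014\right)} + 6174 = \frac{1}{37192 + \left(- \frac{1}{21906} + 12618\right)} \left(- \frac{1}{43014}\right) + 6174 = \frac{1}{37192 + \frac{276409907}{21906}} \left(- \frac{1}{43014}\right) + 6174 = \frac{1}{\frac{1091137859}{21906}} \left(- \frac{1}{43014}\right) + 6174 = \frac{21906}{1091137859} \left(- \frac{1}{43014}\right) + 6174 = - \frac{3651}{7822367311171} + 6174 = \frac{48295295779166103}{7822367311171}$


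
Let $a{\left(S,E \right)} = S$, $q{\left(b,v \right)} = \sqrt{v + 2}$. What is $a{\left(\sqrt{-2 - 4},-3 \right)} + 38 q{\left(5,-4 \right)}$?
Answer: $i \left(\sqrt{6} + 38 \sqrt{2}\right) \approx 56.19 i$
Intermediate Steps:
$q{\left(b,v \right)} = \sqrt{2 + v}$
$a{\left(\sqrt{-2 - 4},-3 \right)} + 38 q{\left(5,-4 \right)} = \sqrt{-2 - 4} + 38 \sqrt{2 - 4} = \sqrt{-6} + 38 \sqrt{-2} = i \sqrt{6} + 38 i \sqrt{2}$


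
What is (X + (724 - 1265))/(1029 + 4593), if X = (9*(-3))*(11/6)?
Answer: -1181/11244 ≈ -0.10503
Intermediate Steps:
X = -99/2 (X = -297/6 = -27*11/6 = -99/2 ≈ -49.500)
(X + (724 - 1265))/(1029 + 4593) = (-99/2 + (724 - 1265))/(1029 + 4593) = (-99/2 - 541)/5622 = -1181/2*1/5622 = -1181/11244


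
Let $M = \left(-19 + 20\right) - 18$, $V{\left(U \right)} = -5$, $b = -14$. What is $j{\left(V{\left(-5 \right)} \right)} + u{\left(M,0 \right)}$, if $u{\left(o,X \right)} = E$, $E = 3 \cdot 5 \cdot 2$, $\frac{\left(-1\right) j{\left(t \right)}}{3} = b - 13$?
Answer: $111$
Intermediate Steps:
$M = -17$ ($M = 1 - 18 = -17$)
$j{\left(t \right)} = 81$ ($j{\left(t \right)} = - 3 \left(-14 - 13\right) = \left(-3\right) \left(-27\right) = 81$)
$E = 30$ ($E = 15 \cdot 2 = 30$)
$u{\left(o,X \right)} = 30$
$j{\left(V{\left(-5 \right)} \right)} + u{\left(M,0 \right)} = 81 + 30 = 111$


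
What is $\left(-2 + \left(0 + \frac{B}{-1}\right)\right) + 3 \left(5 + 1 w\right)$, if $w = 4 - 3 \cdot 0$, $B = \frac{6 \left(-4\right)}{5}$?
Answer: $\frac{149}{5} \approx 29.8$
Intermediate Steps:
$B = - \frac{24}{5}$ ($B = \left(-24\right) \frac{1}{5} = - \frac{24}{5} \approx -4.8$)
$w = 4$ ($w = 4 - 0 = 4 + 0 = 4$)
$\left(-2 + \left(0 + \frac{B}{-1}\right)\right) + 3 \left(5 + 1 w\right) = \left(-2 + \left(0 - \frac{24}{5 \left(-1\right)}\right)\right) + 3 \left(5 + 1 \cdot 4\right) = \left(-2 + \left(0 - - \frac{24}{5}\right)\right) + 3 \left(5 + 4\right) = \left(-2 + \left(0 + \frac{24}{5}\right)\right) + 3 \cdot 9 = \left(-2 + \frac{24}{5}\right) + 27 = \frac{14}{5} + 27 = \frac{149}{5}$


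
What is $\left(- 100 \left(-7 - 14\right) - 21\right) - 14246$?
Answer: $-12167$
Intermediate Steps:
$\left(- 100 \left(-7 - 14\right) - 21\right) - 14246 = \left(\left(-100\right) \left(-21\right) - 21\right) - 14246 = \left(2100 - 21\right) - 14246 = 2079 - 14246 = -12167$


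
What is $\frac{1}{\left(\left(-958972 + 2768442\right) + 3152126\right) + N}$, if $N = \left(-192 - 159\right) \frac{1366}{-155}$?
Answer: $\frac{155}{769526846} \approx 2.0142 \cdot 10^{-7}$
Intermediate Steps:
$N = \frac{479466}{155}$ ($N = - 351 \cdot 1366 \left(- \frac{1}{155}\right) = \left(-351\right) \left(- \frac{1366}{155}\right) = \frac{479466}{155} \approx 3093.3$)
$\frac{1}{\left(\left(-958972 + 2768442\right) + 3152126\right) + N} = \frac{1}{\left(\left(-958972 + 2768442\right) + 3152126\right) + \frac{479466}{155}} = \frac{1}{\left(1809470 + 3152126\right) + \frac{479466}{155}} = \frac{1}{4961596 + \frac{479466}{155}} = \frac{1}{\frac{769526846}{155}} = \frac{155}{769526846}$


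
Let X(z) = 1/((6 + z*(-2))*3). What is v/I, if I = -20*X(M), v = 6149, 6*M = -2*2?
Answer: -67639/10 ≈ -6763.9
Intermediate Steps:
M = -2/3 (M = (-2*2)/6 = (1/6)*(-4) = -2/3 ≈ -0.66667)
X(z) = 1/(3*(6 - 2*z)) (X(z) = (1/3)/(6 - 2*z) = 1/(3*(6 - 2*z)))
I = -10/11 (I = -(-20)/(-18 + 6*(-2/3)) = -(-20)/(-18 - 4) = -(-20)/(-22) = -(-20)*(-1)/22 = -20*1/22 = -10/11 ≈ -0.90909)
v/I = 6149/(-10/11) = 6149*(-11/10) = -67639/10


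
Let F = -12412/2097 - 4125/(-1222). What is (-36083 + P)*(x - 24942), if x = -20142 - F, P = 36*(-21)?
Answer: 4255743158880763/2562534 ≈ 1.6608e+9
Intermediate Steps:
F = -6517339/2562534 (F = -12412*1/2097 - 4125*(-1/1222) = -12412/2097 + 4125/1222 = -6517339/2562534 ≈ -2.5433)
P = -756
x = -51608042489/2562534 (x = -20142 - 1*(-6517339/2562534) = -20142 + 6517339/2562534 = -51608042489/2562534 ≈ -20139.)
(-36083 + P)*(x - 24942) = (-36083 - 756)*(-51608042489/2562534 - 24942) = -36839*(-115522765517/2562534) = 4255743158880763/2562534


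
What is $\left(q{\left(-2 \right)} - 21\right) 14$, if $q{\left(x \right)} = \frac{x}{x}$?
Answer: $-280$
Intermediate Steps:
$q{\left(x \right)} = 1$
$\left(q{\left(-2 \right)} - 21\right) 14 = \left(1 - 21\right) 14 = \left(-20\right) 14 = -280$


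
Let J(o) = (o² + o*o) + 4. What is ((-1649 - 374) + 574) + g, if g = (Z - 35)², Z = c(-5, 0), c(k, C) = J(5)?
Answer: -1088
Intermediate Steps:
J(o) = 4 + 2*o² (J(o) = (o² + o²) + 4 = 2*o² + 4 = 4 + 2*o²)
c(k, C) = 54 (c(k, C) = 4 + 2*5² = 4 + 2*25 = 4 + 50 = 54)
Z = 54
g = 361 (g = (54 - 35)² = 19² = 361)
((-1649 - 374) + 574) + g = ((-1649 - 374) + 574) + 361 = (-2023 + 574) + 361 = -1449 + 361 = -1088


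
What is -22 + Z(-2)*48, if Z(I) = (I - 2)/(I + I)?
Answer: 26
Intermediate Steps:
Z(I) = (-2 + I)/(2*I) (Z(I) = (-2 + I)/((2*I)) = (-2 + I)*(1/(2*I)) = (-2 + I)/(2*I))
-22 + Z(-2)*48 = -22 + ((½)*(-2 - 2)/(-2))*48 = -22 + ((½)*(-½)*(-4))*48 = -22 + 1*48 = -22 + 48 = 26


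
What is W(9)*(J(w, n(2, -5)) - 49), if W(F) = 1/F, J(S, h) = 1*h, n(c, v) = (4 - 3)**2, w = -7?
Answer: -16/3 ≈ -5.3333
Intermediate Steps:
n(c, v) = 1 (n(c, v) = 1**2 = 1)
J(S, h) = h
W(9)*(J(w, n(2, -5)) - 49) = (1 - 49)/9 = (1/9)*(-48) = -16/3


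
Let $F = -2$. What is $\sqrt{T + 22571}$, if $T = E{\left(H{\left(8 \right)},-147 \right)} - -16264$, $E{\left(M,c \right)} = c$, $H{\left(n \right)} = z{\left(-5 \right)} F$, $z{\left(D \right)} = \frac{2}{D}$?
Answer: $4 \sqrt{2418} \approx 196.69$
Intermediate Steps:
$H{\left(n \right)} = \frac{4}{5}$ ($H{\left(n \right)} = \frac{2}{-5} \left(-2\right) = 2 \left(- \frac{1}{5}\right) \left(-2\right) = \left(- \frac{2}{5}\right) \left(-2\right) = \frac{4}{5}$)
$T = 16117$ ($T = -147 - -16264 = -147 + 16264 = 16117$)
$\sqrt{T + 22571} = \sqrt{16117 + 22571} = \sqrt{38688} = 4 \sqrt{2418}$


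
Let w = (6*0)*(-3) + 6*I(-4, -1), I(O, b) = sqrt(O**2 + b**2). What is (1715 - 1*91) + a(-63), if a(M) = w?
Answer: 1624 + 6*sqrt(17) ≈ 1648.7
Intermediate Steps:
w = 6*sqrt(17) (w = (6*0)*(-3) + 6*sqrt((-4)**2 + (-1)**2) = 0*(-3) + 6*sqrt(16 + 1) = 0 + 6*sqrt(17) = 6*sqrt(17) ≈ 24.739)
a(M) = 6*sqrt(17)
(1715 - 1*91) + a(-63) = (1715 - 1*91) + 6*sqrt(17) = (1715 - 91) + 6*sqrt(17) = 1624 + 6*sqrt(17)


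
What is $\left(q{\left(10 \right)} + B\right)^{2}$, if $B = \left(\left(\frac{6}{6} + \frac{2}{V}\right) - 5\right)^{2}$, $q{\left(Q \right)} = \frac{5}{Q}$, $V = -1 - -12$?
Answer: $\frac{13315201}{58564} \approx 227.36$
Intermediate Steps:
$V = 11$ ($V = -1 + 12 = 11$)
$B = \frac{1764}{121}$ ($B = \left(\left(\frac{6}{6} + \frac{2}{11}\right) - 5\right)^{2} = \left(\left(6 \cdot \frac{1}{6} + 2 \cdot \frac{1}{11}\right) - 5\right)^{2} = \left(\left(1 + \frac{2}{11}\right) - 5\right)^{2} = \left(\frac{13}{11} - 5\right)^{2} = \left(- \frac{42}{11}\right)^{2} = \frac{1764}{121} \approx 14.579$)
$\left(q{\left(10 \right)} + B\right)^{2} = \left(\frac{5}{10} + \frac{1764}{121}\right)^{2} = \left(5 \cdot \frac{1}{10} + \frac{1764}{121}\right)^{2} = \left(\frac{1}{2} + \frac{1764}{121}\right)^{2} = \left(\frac{3649}{242}\right)^{2} = \frac{13315201}{58564}$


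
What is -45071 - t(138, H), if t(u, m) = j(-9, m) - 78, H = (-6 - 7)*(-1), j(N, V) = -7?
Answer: -44986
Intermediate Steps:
H = 13 (H = -13*(-1) = 13)
t(u, m) = -85 (t(u, m) = -7 - 78 = -85)
-45071 - t(138, H) = -45071 - 1*(-85) = -45071 + 85 = -44986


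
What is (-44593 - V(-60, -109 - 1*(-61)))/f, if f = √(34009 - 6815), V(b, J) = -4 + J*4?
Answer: -44397*√27194/27194 ≈ -269.23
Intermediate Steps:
V(b, J) = -4 + 4*J
f = √27194 ≈ 164.91
(-44593 - V(-60, -109 - 1*(-61)))/f = (-44593 - (-4 + 4*(-109 - 1*(-61))))/(√27194) = (-44593 - (-4 + 4*(-109 + 61)))*(√27194/27194) = (-44593 - (-4 + 4*(-48)))*(√27194/27194) = (-44593 - (-4 - 192))*(√27194/27194) = (-44593 - 1*(-196))*(√27194/27194) = (-44593 + 196)*(√27194/27194) = -44397*√27194/27194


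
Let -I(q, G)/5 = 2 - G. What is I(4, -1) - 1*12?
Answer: -27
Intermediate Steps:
I(q, G) = -10 + 5*G (I(q, G) = -5*(2 - G) = -10 + 5*G)
I(4, -1) - 1*12 = (-10 + 5*(-1)) - 1*12 = (-10 - 5) - 12 = -15 - 12 = -27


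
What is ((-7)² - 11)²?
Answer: 1444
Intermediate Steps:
((-7)² - 11)² = (49 - 11)² = 38² = 1444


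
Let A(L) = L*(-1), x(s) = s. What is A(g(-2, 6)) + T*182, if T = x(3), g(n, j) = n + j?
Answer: 542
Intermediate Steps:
g(n, j) = j + n
T = 3
A(L) = -L
A(g(-2, 6)) + T*182 = -(6 - 2) + 3*182 = -1*4 + 546 = -4 + 546 = 542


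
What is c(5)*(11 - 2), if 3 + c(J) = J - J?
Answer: -27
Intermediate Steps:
c(J) = -3 (c(J) = -3 + (J - J) = -3 + 0 = -3)
c(5)*(11 - 2) = -3*(11 - 2) = -3*9 = -27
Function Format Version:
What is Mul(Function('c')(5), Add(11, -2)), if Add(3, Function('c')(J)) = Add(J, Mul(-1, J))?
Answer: -27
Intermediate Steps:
Function('c')(J) = -3 (Function('c')(J) = Add(-3, Add(J, Mul(-1, J))) = Add(-3, 0) = -3)
Mul(Function('c')(5), Add(11, -2)) = Mul(-3, Add(11, -2)) = Mul(-3, 9) = -27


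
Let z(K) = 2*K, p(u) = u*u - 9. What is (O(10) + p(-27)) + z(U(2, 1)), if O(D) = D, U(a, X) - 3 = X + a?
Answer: 742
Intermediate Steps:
p(u) = -9 + u**2 (p(u) = u**2 - 9 = -9 + u**2)
U(a, X) = 3 + X + a (U(a, X) = 3 + (X + a) = 3 + X + a)
(O(10) + p(-27)) + z(U(2, 1)) = (10 + (-9 + (-27)**2)) + 2*(3 + 1 + 2) = (10 + (-9 + 729)) + 2*6 = (10 + 720) + 12 = 730 + 12 = 742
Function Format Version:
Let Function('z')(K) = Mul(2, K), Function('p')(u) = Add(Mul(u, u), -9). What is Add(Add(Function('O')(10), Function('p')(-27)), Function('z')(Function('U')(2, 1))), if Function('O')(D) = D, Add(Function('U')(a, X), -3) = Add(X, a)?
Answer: 742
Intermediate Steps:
Function('p')(u) = Add(-9, Pow(u, 2)) (Function('p')(u) = Add(Pow(u, 2), -9) = Add(-9, Pow(u, 2)))
Function('U')(a, X) = Add(3, X, a) (Function('U')(a, X) = Add(3, Add(X, a)) = Add(3, X, a))
Add(Add(Function('O')(10), Function('p')(-27)), Function('z')(Function('U')(2, 1))) = Add(Add(10, Add(-9, Pow(-27, 2))), Mul(2, Add(3, 1, 2))) = Add(Add(10, Add(-9, 729)), Mul(2, 6)) = Add(Add(10, 720), 12) = Add(730, 12) = 742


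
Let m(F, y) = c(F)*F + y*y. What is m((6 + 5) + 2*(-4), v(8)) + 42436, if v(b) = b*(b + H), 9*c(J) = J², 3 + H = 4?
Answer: 47623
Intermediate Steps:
H = 1 (H = -3 + 4 = 1)
c(J) = J²/9
v(b) = b*(1 + b) (v(b) = b*(b + 1) = b*(1 + b))
m(F, y) = y² + F³/9 (m(F, y) = (F²/9)*F + y*y = F³/9 + y² = y² + F³/9)
m((6 + 5) + 2*(-4), v(8)) + 42436 = ((8*(1 + 8))² + ((6 + 5) + 2*(-4))³/9) + 42436 = ((8*9)² + (11 - 8)³/9) + 42436 = (72² + (⅑)*3³) + 42436 = (5184 + (⅑)*27) + 42436 = (5184 + 3) + 42436 = 5187 + 42436 = 47623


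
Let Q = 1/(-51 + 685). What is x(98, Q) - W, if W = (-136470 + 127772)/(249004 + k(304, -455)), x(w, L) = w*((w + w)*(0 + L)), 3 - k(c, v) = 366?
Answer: 2390705430/78819197 ≈ 30.332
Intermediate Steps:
k(c, v) = -363 (k(c, v) = 3 - 1*366 = 3 - 366 = -363)
Q = 1/634 ≈ 0.0015773
x(w, L) = 2*L*w² (x(w, L) = w*((2*w)*L) = w*(2*L*w) = 2*L*w²)
W = -8698/248641 (W = (-136470 + 127772)/(249004 - 363) = -8698/248641 ≈ -0.034982)
x(98, Q) - W = 2*(1/634)*98² - 1*(-8698/248641) = 2*(1/634)*9604 + 8698/248641 = 9604/317 + 8698/248641 = 2390705430/78819197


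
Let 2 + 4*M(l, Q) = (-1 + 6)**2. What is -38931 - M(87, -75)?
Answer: -155747/4 ≈ -38937.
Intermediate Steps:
M(l, Q) = 23/4 (M(l, Q) = -1/2 + (-1 + 6)**2/4 = -1/2 + (1/4)*5**2 = -1/2 + (1/4)*25 = -1/2 + 25/4 = 23/4)
-38931 - M(87, -75) = -38931 - 1*23/4 = -38931 - 23/4 = -155747/4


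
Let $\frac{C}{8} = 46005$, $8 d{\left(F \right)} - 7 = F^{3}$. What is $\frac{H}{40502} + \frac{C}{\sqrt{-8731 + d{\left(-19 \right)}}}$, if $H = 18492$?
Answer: $\frac{9246}{20251} - \frac{73608 i \sqrt{1534}}{767} \approx 0.45657 - 3758.7 i$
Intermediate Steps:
$d{\left(F \right)} = \frac{7}{8} + \frac{F^{3}}{8}$
$C = 368040$ ($C = 8 \cdot 46005 = 368040$)
$\frac{H}{40502} + \frac{C}{\sqrt{-8731 + d{\left(-19 \right)}}} = \frac{18492}{40502} + \frac{368040}{\sqrt{-8731 + \left(\frac{7}{8} + \frac{\left(-19\right)^{3}}{8}\right)}} = 18492 \cdot \frac{1}{40502} + \frac{368040}{\sqrt{-8731 + \left(\frac{7}{8} + \frac{1}{8} \left(-6859\right)\right)}} = \frac{9246}{20251} + \frac{368040}{\sqrt{-8731 + \left(\frac{7}{8} - \frac{6859}{8}\right)}} = \frac{9246}{20251} + \frac{368040}{\sqrt{-8731 - \frac{1713}{2}}} = \frac{9246}{20251} + \frac{368040}{\sqrt{- \frac{19175}{2}}} = \frac{9246}{20251} + \frac{368040}{\frac{5}{2} i \sqrt{1534}} = \frac{9246}{20251} + 368040 \left(- \frac{i \sqrt{1534}}{3835}\right) = \frac{9246}{20251} - \frac{73608 i \sqrt{1534}}{767}$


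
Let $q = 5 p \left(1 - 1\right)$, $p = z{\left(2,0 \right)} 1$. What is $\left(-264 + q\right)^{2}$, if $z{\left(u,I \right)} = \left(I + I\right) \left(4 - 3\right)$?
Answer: $69696$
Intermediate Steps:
$z{\left(u,I \right)} = 2 I$ ($z{\left(u,I \right)} = 2 I 1 = 2 I$)
$p = 0$ ($p = 2 \cdot 0 \cdot 1 = 0 \cdot 1 = 0$)
$q = 0$ ($q = 5 \cdot 0 \left(1 - 1\right) = 0 \cdot 0 = 0$)
$\left(-264 + q\right)^{2} = \left(-264 + 0\right)^{2} = \left(-264\right)^{2} = 69696$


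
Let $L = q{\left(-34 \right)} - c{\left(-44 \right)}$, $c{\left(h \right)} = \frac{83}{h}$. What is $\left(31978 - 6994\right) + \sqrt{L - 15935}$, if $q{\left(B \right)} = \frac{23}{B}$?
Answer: $24984 + \frac{15 i \sqrt{9905577}}{374} \approx 24984.0 + 126.23 i$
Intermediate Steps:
$L = \frac{905}{748}$ ($L = \frac{23}{-34} - \frac{83}{-44} = 23 \left(- \frac{1}{34}\right) - 83 \left(- \frac{1}{44}\right) = - \frac{23}{34} - - \frac{83}{44} = - \frac{23}{34} + \frac{83}{44} = \frac{905}{748} \approx 1.2099$)
$\left(31978 - 6994\right) + \sqrt{L - 15935} = \left(31978 - 6994\right) + \sqrt{\frac{905}{748} - 15935} = 24984 + \sqrt{- \frac{11918475}{748}} = 24984 + \frac{15 i \sqrt{9905577}}{374}$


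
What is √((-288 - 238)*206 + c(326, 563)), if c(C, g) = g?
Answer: 3*I*√11977 ≈ 328.32*I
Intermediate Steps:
√((-288 - 238)*206 + c(326, 563)) = √((-288 - 238)*206 + 563) = √(-526*206 + 563) = √(-108356 + 563) = √(-107793) = 3*I*√11977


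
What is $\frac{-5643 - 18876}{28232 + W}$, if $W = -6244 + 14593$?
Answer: $- \frac{24519}{36581} \approx -0.67027$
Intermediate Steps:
$W = 8349$
$\frac{-5643 - 18876}{28232 + W} = \frac{-5643 - 18876}{28232 + 8349} = - \frac{24519}{36581}$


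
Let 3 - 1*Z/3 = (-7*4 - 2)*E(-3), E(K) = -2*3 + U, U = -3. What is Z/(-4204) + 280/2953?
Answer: 3542473/12414412 ≈ 0.28535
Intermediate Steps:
E(K) = -9 (E(K) = -2*3 - 3 = -6 - 3 = -9)
Z = -801 (Z = 9 - 3*(-7*4 - 2)*(-9) = 9 - 3*(-28 - 2)*(-9) = 9 - (-90)*(-9) = 9 - 3*270 = 9 - 810 = -801)
Z/(-4204) + 280/2953 = -801/(-4204) + 280/2953 = -801*(-1/4204) + 280*(1/2953) = 801/4204 + 280/2953 = 3542473/12414412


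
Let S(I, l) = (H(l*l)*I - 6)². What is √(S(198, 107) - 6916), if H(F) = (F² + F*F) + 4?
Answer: 8*√42099858146310140822 ≈ 5.1908e+10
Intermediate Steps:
H(F) = 4 + 2*F² (H(F) = (F² + F²) + 4 = 2*F² + 4 = 4 + 2*F²)
S(I, l) = (-6 + I*(4 + 2*l⁴))² (S(I, l) = ((4 + 2*(l*l)²)*I - 6)² = ((4 + 2*(l²)²)*I - 6)² = ((4 + 2*l⁴)*I - 6)² = (I*(4 + 2*l⁴) - 6)² = (-6 + I*(4 + 2*l⁴))²)
√(S(198, 107) - 6916) = √(4*(-3 + 198*(2 + 107⁴))² - 6916) = √(4*(-3 + 198*(2 + 131079601))² - 6916) = √(4*(-3 + 198*131079603)² - 6916) = √(4*(-3 + 25953761394)² - 6916) = √(4*25953761391² - 6916) = √(4*673597730340962254881 - 6916) = √(2694390921363849019524 - 6916) = √2694390921363849012608 = 8*√42099858146310140822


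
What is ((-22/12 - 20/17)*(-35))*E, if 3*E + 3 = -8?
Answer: -118195/306 ≈ -386.26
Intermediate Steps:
E = -11/3 (E = -1 + (1/3)*(-8) = -1 - 8/3 = -11/3 ≈ -3.6667)
((-22/12 - 20/17)*(-35))*E = ((-22/12 - 20/17)*(-35))*(-11/3) = ((-22*1/12 - 20*1/17)*(-35))*(-11/3) = ((-11/6 - 20/17)*(-35))*(-11/3) = -307/102*(-35)*(-11/3) = (10745/102)*(-11/3) = -118195/306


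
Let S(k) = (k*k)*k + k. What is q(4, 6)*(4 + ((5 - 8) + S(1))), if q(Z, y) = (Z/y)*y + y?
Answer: 30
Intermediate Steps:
q(Z, y) = Z + y
S(k) = k + k³ (S(k) = k²*k + k = k³ + k = k + k³)
q(4, 6)*(4 + ((5 - 8) + S(1))) = (4 + 6)*(4 + ((5 - 8) + (1 + 1³))) = 10*(4 + (-3 + (1 + 1))) = 10*(4 + (-3 + 2)) = 10*(4 - 1) = 10*3 = 30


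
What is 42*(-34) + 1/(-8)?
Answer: -11425/8 ≈ -1428.1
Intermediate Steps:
42*(-34) + 1/(-8) = -1428 - ⅛ = -11425/8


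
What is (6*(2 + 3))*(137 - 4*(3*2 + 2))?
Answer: 3150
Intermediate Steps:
(6*(2 + 3))*(137 - 4*(3*2 + 2)) = (6*5)*(137 - 4*(6 + 2)) = 30*(137 - 4*8) = 30*(137 - 32) = 30*105 = 3150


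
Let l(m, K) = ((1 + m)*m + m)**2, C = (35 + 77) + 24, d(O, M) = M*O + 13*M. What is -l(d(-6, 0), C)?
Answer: 0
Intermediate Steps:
d(O, M) = 13*M + M*O
C = 136 (C = 112 + 24 = 136)
l(m, K) = (m + m*(1 + m))**2 (l(m, K) = (m*(1 + m) + m)**2 = (m + m*(1 + m))**2)
-l(d(-6, 0), C) = -(0*(13 - 6))**2*(2 + 0*(13 - 6))**2 = -(0*7)**2*(2 + 0*7)**2 = -0**2*(2 + 0)**2 = -0*2**2 = -0*4 = -1*0 = 0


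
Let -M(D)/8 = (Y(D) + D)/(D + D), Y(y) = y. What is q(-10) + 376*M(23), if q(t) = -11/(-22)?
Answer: -6015/2 ≈ -3007.5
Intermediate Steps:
q(t) = 1/2 (q(t) = -11*(-1/22) = 1/2)
M(D) = -8 (M(D) = -8*(D + D)/(D + D) = -8*2*D/(2*D) = -8*2*D*1/(2*D) = -8*1 = -8)
q(-10) + 376*M(23) = 1/2 + 376*(-8) = 1/2 - 3008 = -6015/2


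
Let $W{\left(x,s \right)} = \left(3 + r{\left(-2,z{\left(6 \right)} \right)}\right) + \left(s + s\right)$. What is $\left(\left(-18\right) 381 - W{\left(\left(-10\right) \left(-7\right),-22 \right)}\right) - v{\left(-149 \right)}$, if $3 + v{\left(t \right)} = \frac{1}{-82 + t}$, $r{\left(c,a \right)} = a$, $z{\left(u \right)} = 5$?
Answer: $- \frac{1575188}{231} \approx -6819.0$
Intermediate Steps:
$v{\left(t \right)} = -3 + \frac{1}{-82 + t}$
$W{\left(x,s \right)} = 8 + 2 s$ ($W{\left(x,s \right)} = \left(3 + 5\right) + \left(s + s\right) = 8 + 2 s$)
$\left(\left(-18\right) 381 - W{\left(\left(-10\right) \left(-7\right),-22 \right)}\right) - v{\left(-149 \right)} = \left(\left(-18\right) 381 - \left(8 + 2 \left(-22\right)\right)\right) - \frac{247 - -447}{-82 - 149} = \left(-6858 - \left(8 - 44\right)\right) - \frac{247 + 447}{-231} = \left(-6858 - -36\right) - \left(- \frac{1}{231}\right) 694 = \left(-6858 + 36\right) - - \frac{694}{231} = -6822 + \frac{694}{231} = - \frac{1575188}{231}$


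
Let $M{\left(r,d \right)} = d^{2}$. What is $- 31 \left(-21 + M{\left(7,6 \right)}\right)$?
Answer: $-465$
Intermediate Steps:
$- 31 \left(-21 + M{\left(7,6 \right)}\right) = - 31 \left(-21 + 6^{2}\right) = - 31 \left(-21 + 36\right) = \left(-31\right) 15 = -465$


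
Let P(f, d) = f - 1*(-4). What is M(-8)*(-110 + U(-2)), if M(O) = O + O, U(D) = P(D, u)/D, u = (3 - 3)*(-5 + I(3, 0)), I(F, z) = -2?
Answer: 1776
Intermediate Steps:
u = 0 (u = (3 - 3)*(-5 - 2) = 0*(-7) = 0)
P(f, d) = 4 + f (P(f, d) = f + 4 = 4 + f)
U(D) = (4 + D)/D
M(O) = 2*O
M(-8)*(-110 + U(-2)) = (2*(-8))*(-110 + (4 - 2)/(-2)) = -16*(-110 - 1/2*2) = -16*(-110 - 1) = -16*(-111) = 1776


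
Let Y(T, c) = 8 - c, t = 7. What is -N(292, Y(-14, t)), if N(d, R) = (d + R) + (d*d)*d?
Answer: -24897381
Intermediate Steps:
N(d, R) = R + d + d**3 (N(d, R) = (R + d) + d**2*d = (R + d) + d**3 = R + d + d**3)
-N(292, Y(-14, t)) = -((8 - 1*7) + 292 + 292**3) = -((8 - 7) + 292 + 24897088) = -(1 + 292 + 24897088) = -1*24897381 = -24897381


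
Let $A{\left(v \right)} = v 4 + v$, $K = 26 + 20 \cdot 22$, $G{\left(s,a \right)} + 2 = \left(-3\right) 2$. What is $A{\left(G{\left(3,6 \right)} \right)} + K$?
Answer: $426$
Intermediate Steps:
$G{\left(s,a \right)} = -8$ ($G{\left(s,a \right)} = -2 - 6 = -8$)
$K = 466$ ($K = 26 + 440 = 466$)
$A{\left(v \right)} = 5 v$ ($A{\left(v \right)} = 4 v + v = 5 v$)
$A{\left(G{\left(3,6 \right)} \right)} + K = 5 \left(-8\right) + 466 = -40 + 466 = 426$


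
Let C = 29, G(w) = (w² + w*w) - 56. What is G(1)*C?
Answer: -1566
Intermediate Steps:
G(w) = -56 + 2*w² (G(w) = (w² + w²) - 56 = 2*w² - 56 = -56 + 2*w²)
G(1)*C = (-56 + 2*1²)*29 = (-56 + 2*1)*29 = (-56 + 2)*29 = -54*29 = -1566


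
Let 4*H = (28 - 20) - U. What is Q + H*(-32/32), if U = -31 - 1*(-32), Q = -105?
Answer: -427/4 ≈ -106.75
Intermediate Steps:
U = 1 (U = -31 + 32 = 1)
H = 7/4 (H = ((28 - 20) - 1*1)/4 = (8 - 1)/4 = (¼)*7 = 7/4 ≈ 1.7500)
Q + H*(-32/32) = -105 + 7*(-32/32)/4 = -105 + 7*(-32*1/32)/4 = -105 + (7/4)*(-1) = -105 - 7/4 = -427/4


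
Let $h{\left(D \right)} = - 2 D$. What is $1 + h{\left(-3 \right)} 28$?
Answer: $169$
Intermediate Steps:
$1 + h{\left(-3 \right)} 28 = 1 + \left(-2\right) \left(-3\right) 28 = 1 + 6 \cdot 28 = 1 + 168 = 169$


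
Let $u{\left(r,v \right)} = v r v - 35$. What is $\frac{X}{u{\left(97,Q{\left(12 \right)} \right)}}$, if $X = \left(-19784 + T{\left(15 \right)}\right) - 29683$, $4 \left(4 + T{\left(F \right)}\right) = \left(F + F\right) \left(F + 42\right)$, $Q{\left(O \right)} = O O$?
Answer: $- \frac{2651}{108722} \approx -0.024383$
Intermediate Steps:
$Q{\left(O \right)} = O^{2}$
$u{\left(r,v \right)} = -35 + r v^{2}$ ($u{\left(r,v \right)} = r v v - 35 = r v^{2} - 35 = -35 + r v^{2}$)
$T{\left(F \right)} = -4 + \frac{F \left(42 + F\right)}{2}$ ($T{\left(F \right)} = -4 + \frac{\left(F + F\right) \left(F + 42\right)}{4} = -4 + \frac{2 F \left(42 + F\right)}{4} = -4 + \frac{F \left(42 + F\right)}{2}$)
$X = - \frac{98087}{2}$ ($X = \left(-19784 + \left(-4 + \frac{15^{2}}{2} + 21 \cdot 15\right)\right) - 29683 = \left(-19784 + \left(-4 + \frac{1}{2} \cdot 225 + 315\right)\right) - 29683 = \left(-19784 + \left(-4 + \frac{225}{2} + 315\right)\right) - 29683 = \left(-19784 + \frac{847}{2}\right) - 29683 = - \frac{38721}{2} - 29683 = - \frac{98087}{2} \approx -49044.0$)
$\frac{X}{u{\left(97,Q{\left(12 \right)} \right)}} = - \frac{98087}{2 \left(-35 + 97 \left(12^{2}\right)^{2}\right)} = - \frac{98087}{2 \left(-35 + 97 \cdot 144^{2}\right)} = - \frac{98087}{2 \left(-35 + 97 \cdot 20736\right)} = - \frac{98087}{2 \left(-35 + 2011392\right)} = - \frac{98087}{2 \cdot 2011357} = \left(- \frac{98087}{2}\right) \frac{1}{2011357} = - \frac{2651}{108722}$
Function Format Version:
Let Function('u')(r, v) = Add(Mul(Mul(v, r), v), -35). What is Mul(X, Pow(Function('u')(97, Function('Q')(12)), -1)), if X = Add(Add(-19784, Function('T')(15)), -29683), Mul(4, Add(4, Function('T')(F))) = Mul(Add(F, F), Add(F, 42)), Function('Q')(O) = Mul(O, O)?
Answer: Rational(-2651, 108722) ≈ -0.024383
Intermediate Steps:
Function('Q')(O) = Pow(O, 2)
Function('u')(r, v) = Add(-35, Mul(r, Pow(v, 2))) (Function('u')(r, v) = Add(Mul(Mul(r, v), v), -35) = Add(Mul(r, Pow(v, 2)), -35) = Add(-35, Mul(r, Pow(v, 2))))
Function('T')(F) = Add(-4, Mul(Rational(1, 2), F, Add(42, F))) (Function('T')(F) = Add(-4, Mul(Rational(1, 4), Mul(Add(F, F), Add(F, 42)))) = Add(-4, Mul(Rational(1, 4), Mul(Mul(2, F), Add(42, F)))) = Add(-4, Mul(Rational(1, 4), Mul(2, F, Add(42, F)))) = Add(-4, Mul(Rational(1, 2), F, Add(42, F))))
X = Rational(-98087, 2) (X = Add(Add(-19784, Add(-4, Mul(Rational(1, 2), Pow(15, 2)), Mul(21, 15))), -29683) = Add(Add(-19784, Add(-4, Mul(Rational(1, 2), 225), 315)), -29683) = Add(Add(-19784, Add(-4, Rational(225, 2), 315)), -29683) = Add(Add(-19784, Rational(847, 2)), -29683) = Add(Rational(-38721, 2), -29683) = Rational(-98087, 2) ≈ -49044.)
Mul(X, Pow(Function('u')(97, Function('Q')(12)), -1)) = Mul(Rational(-98087, 2), Pow(Add(-35, Mul(97, Pow(Pow(12, 2), 2))), -1)) = Mul(Rational(-98087, 2), Pow(Add(-35, Mul(97, Pow(144, 2))), -1)) = Mul(Rational(-98087, 2), Pow(Add(-35, Mul(97, 20736)), -1)) = Mul(Rational(-98087, 2), Pow(Add(-35, 2011392), -1)) = Mul(Rational(-98087, 2), Pow(2011357, -1)) = Mul(Rational(-98087, 2), Rational(1, 2011357)) = Rational(-2651, 108722)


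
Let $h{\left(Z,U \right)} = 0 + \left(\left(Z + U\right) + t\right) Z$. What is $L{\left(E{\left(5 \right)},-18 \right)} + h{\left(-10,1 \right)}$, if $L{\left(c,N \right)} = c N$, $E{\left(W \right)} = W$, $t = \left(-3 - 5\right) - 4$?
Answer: $120$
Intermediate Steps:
$t = -12$ ($t = -8 - 4 = -12$)
$h{\left(Z,U \right)} = Z \left(-12 + U + Z\right)$ ($h{\left(Z,U \right)} = 0 + \left(\left(Z + U\right) - 12\right) Z = 0 + \left(\left(U + Z\right) - 12\right) Z = 0 + \left(-12 + U + Z\right) Z = 0 + Z \left(-12 + U + Z\right) = Z \left(-12 + U + Z\right)$)
$L{\left(c,N \right)} = N c$
$L{\left(E{\left(5 \right)},-18 \right)} + h{\left(-10,1 \right)} = \left(-18\right) 5 - 10 \left(-12 + 1 - 10\right) = -90 - -210 = -90 + 210 = 120$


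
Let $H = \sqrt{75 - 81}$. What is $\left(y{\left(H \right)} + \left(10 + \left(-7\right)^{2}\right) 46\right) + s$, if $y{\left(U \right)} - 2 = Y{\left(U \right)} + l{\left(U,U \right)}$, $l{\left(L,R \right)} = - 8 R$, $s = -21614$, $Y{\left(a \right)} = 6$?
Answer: $-18892 - 8 i \sqrt{6} \approx -18892.0 - 19.596 i$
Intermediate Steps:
$H = i \sqrt{6}$ ($H = \sqrt{-6} = i \sqrt{6} \approx 2.4495 i$)
$y{\left(U \right)} = 8 - 8 U$ ($y{\left(U \right)} = 2 - \left(-6 + 8 U\right) = 8 - 8 U$)
$\left(y{\left(H \right)} + \left(10 + \left(-7\right)^{2}\right) 46\right) + s = \left(\left(8 - 8 i \sqrt{6}\right) + \left(10 + \left(-7\right)^{2}\right) 46\right) - 21614 = \left(\left(8 - 8 i \sqrt{6}\right) + \left(10 + 49\right) 46\right) - 21614 = \left(\left(8 - 8 i \sqrt{6}\right) + 59 \cdot 46\right) - 21614 = \left(\left(8 - 8 i \sqrt{6}\right) + 2714\right) - 21614 = \left(2722 - 8 i \sqrt{6}\right) - 21614 = -18892 - 8 i \sqrt{6}$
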